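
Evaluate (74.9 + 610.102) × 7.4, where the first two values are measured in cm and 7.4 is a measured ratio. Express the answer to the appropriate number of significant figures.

74.9 cm + 610.102 cm = 685.002 cm; the sum is limited to 1 decimal place (4 s.f.).
Carrying full precision, 685.002 × 7.4 = 5069.0148 cm; 7.4 has 2 s.f., so the result keeps min(4, 2) = 2 s.f.
Rounded to 2 significant figures: 5.1 × 10³ cm.

5.1 × 10³ cm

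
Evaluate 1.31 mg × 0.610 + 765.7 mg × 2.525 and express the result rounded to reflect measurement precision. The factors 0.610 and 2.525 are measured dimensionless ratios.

1.31 × 0.610 = 0.7991 → 0.799 mg (3 s.f., last digit at the 10^-3 place).
765.7 × 2.525 = 1933.3925 → 1933 mg (4 s.f., last digit at the 10^0 place).
Sum: 1934.1916 mg; keep the coarser place, 10^0.
Result: 1934 mg.

1934 mg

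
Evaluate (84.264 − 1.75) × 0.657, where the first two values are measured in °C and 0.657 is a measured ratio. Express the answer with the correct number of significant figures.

54.2 °C

84.264 °C − 1.75 °C = 82.514 °C; the difference is limited to 2 decimal places (4 s.f.).
Carrying full precision, 82.514 × 0.657 = 54.211698 °C; 0.657 has 3 s.f., so the result keeps min(4, 3) = 3 s.f.
Rounded to 3 significant figures: 54.2 °C.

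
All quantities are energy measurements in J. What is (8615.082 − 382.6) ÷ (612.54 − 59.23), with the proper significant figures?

8615.082 − 382.6 = 8232.482, limited to 1 d.p. → 5 s.f.; 612.54 − 59.23 = 553.31, limited to 2 d.p. → 5 s.f.
Carrying full precision, 8232.482 ÷ 553.31 = 14.8786069292…; keep min(5, 5) = 5 s.f.
Rounded to 5 significant figures: 14.879.

14.879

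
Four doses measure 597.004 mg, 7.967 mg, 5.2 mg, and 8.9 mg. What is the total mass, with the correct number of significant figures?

619.1 mg

597.004 mg + 7.967 mg + 5.2 mg + 8.9 mg = 619.071 mg.
Addition/subtraction keeps the fewest decimal places: 597.004 → 3 decimal places, 7.967 → 3 decimal places, 5.2 → 1 decimal place, 8.9 → 1 decimal place; limit is 1.
Rounded to 1 decimal place: 619.1 mg.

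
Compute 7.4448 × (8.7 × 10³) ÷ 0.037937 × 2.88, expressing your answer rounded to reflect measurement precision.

4.9 × 10⁶

7.4448 × (8.7 × 10³) ÷ 0.037937 × 2.88 = 4917017.91918…
Multiplication/division keeps the fewest significant figures: 7.4448 → 5 s.f., 8.7 × 10³ → 2 s.f., 0.037937 → 5 s.f., 2.88 → 3 s.f.; limit is 2.
Rounded to 2 significant figures: 4.9 × 10⁶.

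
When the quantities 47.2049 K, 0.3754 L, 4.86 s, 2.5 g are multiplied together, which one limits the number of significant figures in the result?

2.5 g

47.2049 K → 6 s.f.; 0.3754 L → 4 s.f.; 4.86 s → 3 s.f.; 2.5 g → 2 s.f.
The fewest is 2 significant figures, from 2.5 g.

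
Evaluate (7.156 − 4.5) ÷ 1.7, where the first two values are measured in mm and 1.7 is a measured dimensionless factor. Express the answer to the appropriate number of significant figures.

1.6 mm

7.156 mm − 4.5 mm = 2.656 mm; the difference is limited to 1 decimal place (2 s.f.).
Carrying full precision, 2.656 ÷ 1.7 = 1.56235294118… mm; 1.7 has 2 s.f., so the result keeps min(2, 2) = 2 s.f.
Rounded to 2 significant figures: 1.6 mm.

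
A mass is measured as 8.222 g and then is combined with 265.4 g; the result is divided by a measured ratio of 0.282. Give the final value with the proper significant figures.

970. g

8.222 g + 265.4 g = 273.622 g; the sum is limited to 1 decimal place (4 s.f.).
Carrying full precision, 273.622 ÷ 0.282 = 970.290780142… g; 0.282 has 3 s.f., so the result keeps min(4, 3) = 3 s.f.
Rounded to 3 significant figures: 970. g.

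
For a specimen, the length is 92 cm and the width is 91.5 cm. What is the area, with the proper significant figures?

area = 92 cm × 91.5 cm = 8418 cm².
92 has 2 significant figures; 91.5 has 3.
Division/multiplication keeps the fewest: 2 significant figures.
Rounded: 8.4 × 10³ cm².

8.4 × 10³ cm²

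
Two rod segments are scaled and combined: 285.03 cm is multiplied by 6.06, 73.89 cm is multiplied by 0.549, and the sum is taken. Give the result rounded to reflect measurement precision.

1.77 × 10^3 cm

285.03 × 6.06 = 1727.2818 → 1.73 × 10^3 cm (3 s.f., last digit at the 10^1 place).
73.89 × 0.549 = 40.56561 → 40.6 cm (3 s.f., last digit at the 10^-1 place).
Sum: 1767.84741 cm; keep the coarser place, 10^1.
Result: 1.77 × 10^3 cm.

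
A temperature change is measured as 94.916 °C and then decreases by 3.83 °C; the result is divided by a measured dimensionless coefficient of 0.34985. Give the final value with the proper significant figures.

260.4 °C

94.916 °C − 3.83 °C = 91.086 °C; the difference is limited to 2 decimal places (4 s.f.).
Carrying full precision, 91.086 ÷ 0.34985 = 260.357295984… °C; 0.34985 has 5 s.f., so the result keeps min(4, 5) = 4 s.f.
Rounded to 4 significant figures: 260.4 °C.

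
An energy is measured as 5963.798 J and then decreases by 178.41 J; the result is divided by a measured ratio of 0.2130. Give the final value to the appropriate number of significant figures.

5963.798 J − 178.41 J = 5785.388 J; the difference is limited to 2 decimal places (6 s.f.).
Carrying full precision, 5785.388 ÷ 0.2130 = 27161.4460094… J; 0.2130 has 4 s.f., so the result keeps min(6, 4) = 4 s.f.
Rounded to 4 significant figures: 2.716 × 10⁴ J.

2.716 × 10⁴ J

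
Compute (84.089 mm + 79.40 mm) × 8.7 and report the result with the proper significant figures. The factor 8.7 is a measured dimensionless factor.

1.4 × 10³ mm

84.089 mm + 79.40 mm = 163.489 mm; the sum is limited to 2 decimal places (5 s.f.).
Carrying full precision, 163.489 × 8.7 = 1422.3543 mm; 8.7 has 2 s.f., so the result keeps min(5, 2) = 2 s.f.
Rounded to 2 significant figures: 1.4 × 10³ mm.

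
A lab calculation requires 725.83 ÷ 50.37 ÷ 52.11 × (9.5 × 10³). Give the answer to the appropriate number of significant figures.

2.6 × 10³

725.83 ÷ 50.37 ÷ 52.11 × (9.5 × 10³) = 2627.03280316…
Multiplication/division keeps the fewest significant figures: 725.83 → 5 s.f., 50.37 → 4 s.f., 52.11 → 4 s.f., 9.5 × 10³ → 2 s.f.; limit is 2.
Rounded to 2 significant figures: 2.6 × 10³.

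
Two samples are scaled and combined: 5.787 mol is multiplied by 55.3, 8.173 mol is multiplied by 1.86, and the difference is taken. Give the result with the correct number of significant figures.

305 mol

5.787 × 55.3 = 320.0211 → 320. mol (3 s.f., last digit at the 10^0 place).
8.173 × 1.86 = 15.20178 → 15.2 mol (3 s.f., last digit at the 10^-1 place).
Difference: 304.81932 mol; keep the coarser place, 10^0.
Result: 305 mol.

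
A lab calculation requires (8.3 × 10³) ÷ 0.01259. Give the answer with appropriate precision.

6.6 × 10⁵

(8.3 × 10³) ÷ 0.01259 = 659253.375695…
Multiplication/division keeps the fewest significant figures: 8.3 × 10³ → 2 s.f., 0.01259 → 4 s.f.; limit is 2.
Rounded to 2 significant figures: 6.6 × 10⁵.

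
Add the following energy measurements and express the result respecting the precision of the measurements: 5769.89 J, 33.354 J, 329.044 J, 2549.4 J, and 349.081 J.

5769.89 J + 33.354 J + 329.044 J + 2549.4 J + 349.081 J = 9030.769 J.
Addition/subtraction keeps the fewest decimal places: 5769.89 → 2 decimal places, 33.354 → 3 decimal places, 329.044 → 3 decimal places, 2549.4 → 1 decimal place, 349.081 → 3 decimal places; limit is 1.
Rounded to 1 decimal place: 9030.8 J.

9030.8 J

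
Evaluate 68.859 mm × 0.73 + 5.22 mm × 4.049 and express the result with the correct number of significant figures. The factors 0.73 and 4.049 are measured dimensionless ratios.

71 mm

68.859 × 0.73 = 50.26707 → 50. mm (2 s.f., last digit at the 10^0 place).
5.22 × 4.049 = 21.13578 → 21.1 mm (3 s.f., last digit at the 10^-1 place).
Sum: 71.40285 mm; keep the coarser place, 10^0.
Result: 71 mm.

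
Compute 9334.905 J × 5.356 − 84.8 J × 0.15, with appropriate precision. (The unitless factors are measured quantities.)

4.999 × 10⁴ J

9334.905 × 5.356 = 49997.75118 → 5.000 × 10⁴ J (4 s.f., last digit at the 10^1 place).
84.8 × 0.15 = 12.72 → 13 J (2 s.f., last digit at the 10^0 place).
Difference: 49985.03118 J; keep the coarser place, 10^1.
Result: 4.999 × 10⁴ J.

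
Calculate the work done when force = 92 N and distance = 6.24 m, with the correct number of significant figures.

5.7 × 10^2 J

work done = 92 N × 6.24 m = 574.08 J.
92 has 2 significant figures; 6.24 has 3.
Division/multiplication keeps the fewest: 2 significant figures.
Rounded: 5.7 × 10^2 J.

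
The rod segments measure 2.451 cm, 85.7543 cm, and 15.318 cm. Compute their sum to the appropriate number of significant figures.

2.451 cm + 85.7543 cm + 15.318 cm = 103.5233 cm.
Addition/subtraction keeps the fewest decimal places: 2.451 → 3 decimal places, 85.7543 → 4 decimal places, 15.318 → 3 decimal places; limit is 3.
Rounded to 3 decimal places: 103.523 cm.

103.523 cm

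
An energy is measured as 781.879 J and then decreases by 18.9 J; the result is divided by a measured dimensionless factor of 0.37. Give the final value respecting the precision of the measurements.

781.879 J − 18.9 J = 762.979 J; the difference is limited to 1 decimal place (4 s.f.).
Carrying full precision, 762.979 ÷ 0.37 = 2062.10540541… J; 0.37 has 2 s.f., so the result keeps min(4, 2) = 2 s.f.
Rounded to 2 significant figures: 2.1 × 10^3 J.

2.1 × 10^3 J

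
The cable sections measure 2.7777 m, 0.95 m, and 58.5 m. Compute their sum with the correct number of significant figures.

62.2 m

2.7777 m + 0.95 m + 58.5 m = 62.2277 m.
Addition/subtraction keeps the fewest decimal places: 2.7777 → 4 decimal places, 0.95 → 2 decimal places, 58.5 → 1 decimal place; limit is 1.
Rounded to 1 decimal place: 62.2 m.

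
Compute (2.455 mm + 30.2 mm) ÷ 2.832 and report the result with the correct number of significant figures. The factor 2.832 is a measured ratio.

11.5 mm

2.455 mm + 30.2 mm = 32.655 mm; the sum is limited to 1 decimal place (3 s.f.).
Carrying full precision, 32.655 ÷ 2.832 = 11.530720339… mm; 2.832 has 4 s.f., so the result keeps min(3, 4) = 3 s.f.
Rounded to 3 significant figures: 11.5 mm.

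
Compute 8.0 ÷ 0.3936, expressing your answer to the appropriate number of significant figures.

2.0 × 10^1

8.0 ÷ 0.3936 = 20.325203252…
Multiplication/division keeps the fewest significant figures: 8.0 → 2 s.f., 0.3936 → 4 s.f.; limit is 2.
Rounded to 2 significant figures: 2.0 × 10^1.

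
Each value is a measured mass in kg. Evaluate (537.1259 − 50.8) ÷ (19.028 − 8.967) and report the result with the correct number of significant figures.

48.34

537.1259 − 50.8 = 486.3259, limited to 1 d.p. → 4 s.f.; 19.028 − 8.967 = 10.061, limited to 3 d.p. → 5 s.f.
Carrying full precision, 486.3259 ÷ 10.061 = 48.3377298479…; keep min(4, 5) = 4 s.f.
Rounded to 4 significant figures: 48.34.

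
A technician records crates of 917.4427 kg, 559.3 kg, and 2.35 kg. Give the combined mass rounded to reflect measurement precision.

1479.1 kg

917.4427 kg + 559.3 kg + 2.35 kg = 1479.0927 kg.
Addition/subtraction keeps the fewest decimal places: 917.4427 → 4 decimal places, 559.3 → 1 decimal place, 2.35 → 2 decimal places; limit is 1.
Rounded to 1 decimal place: 1479.1 kg.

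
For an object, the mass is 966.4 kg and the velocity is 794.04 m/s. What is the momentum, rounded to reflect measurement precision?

momentum = 966.4 kg × 794.04 m/s = 767360.256 kg·m/s.
966.4 has 4 significant figures; 794.04 has 5.
Division/multiplication keeps the fewest: 4 significant figures.
Rounded: 7.674 × 10^5 kg·m/s.

7.674 × 10^5 kg·m/s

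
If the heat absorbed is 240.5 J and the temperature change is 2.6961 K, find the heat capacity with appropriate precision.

89.20 J/K

heat capacity = 240.5 J ÷ 2.6961 K = 89.2029227403… J/K.
240.5 has 4 significant figures; 2.6961 has 5.
Division/multiplication keeps the fewest: 4 significant figures.
Rounded: 89.20 J/K.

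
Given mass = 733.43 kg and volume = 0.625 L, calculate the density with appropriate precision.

1.17 × 10³ kg/L

density = 733.43 kg ÷ 0.625 L = 1173.488 kg/L.
733.43 has 5 significant figures; 0.625 has 3.
Division/multiplication keeps the fewest: 3 significant figures.
Rounded: 1.17 × 10³ kg/L.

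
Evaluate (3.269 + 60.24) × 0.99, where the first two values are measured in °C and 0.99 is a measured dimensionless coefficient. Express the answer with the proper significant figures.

3.269 °C + 60.24 °C = 63.509 °C; the sum is limited to 2 decimal places (4 s.f.).
Carrying full precision, 63.509 × 0.99 = 62.87391 °C; 0.99 has 2 s.f., so the result keeps min(4, 2) = 2 s.f.
Rounded to 2 significant figures: 63 °C.

63 °C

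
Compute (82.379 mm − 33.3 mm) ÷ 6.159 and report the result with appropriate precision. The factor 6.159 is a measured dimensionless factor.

82.379 mm − 33.3 mm = 49.079 mm; the difference is limited to 1 decimal place (3 s.f.).
Carrying full precision, 49.079 ÷ 6.159 = 7.96866374411… mm; 6.159 has 4 s.f., so the result keeps min(3, 4) = 3 s.f.
Rounded to 3 significant figures: 7.97 mm.

7.97 mm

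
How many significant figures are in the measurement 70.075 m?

70.075: zeros between nonzero digits are significant.

5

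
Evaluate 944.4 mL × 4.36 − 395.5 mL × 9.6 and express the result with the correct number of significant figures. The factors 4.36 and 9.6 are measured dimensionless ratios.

944.4 × 4.36 = 4117.584 → 4.12 × 10^3 mL (3 s.f., last digit at the 10^1 place).
395.5 × 9.6 = 3796.8 → 3.8 × 10^3 mL (2 s.f., last digit at the 10^2 place).
Difference: 320.784 mL; keep the coarser place, 10^2.
Result: 3 × 10^2 mL.

3 × 10^2 mL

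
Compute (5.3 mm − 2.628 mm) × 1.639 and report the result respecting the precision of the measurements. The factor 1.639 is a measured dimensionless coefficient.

5.3 mm − 2.628 mm = 2.672 mm; the difference is limited to 1 decimal place (2 s.f.).
Carrying full precision, 2.672 × 1.639 = 4.379408 mm; 1.639 has 4 s.f., so the result keeps min(2, 4) = 2 s.f.
Rounded to 2 significant figures: 4.4 mm.

4.4 mm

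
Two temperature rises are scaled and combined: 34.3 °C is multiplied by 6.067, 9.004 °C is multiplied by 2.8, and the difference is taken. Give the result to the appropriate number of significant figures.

183 °C

34.3 × 6.067 = 208.0981 → 208 °C (3 s.f., last digit at the 10^0 place).
9.004 × 2.8 = 25.2112 → 25 °C (2 s.f., last digit at the 10^0 place).
Difference: 182.8869 °C; keep the coarser place, 10^0.
Result: 183 °C.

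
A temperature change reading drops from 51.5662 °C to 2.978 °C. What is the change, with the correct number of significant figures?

51.5662 °C − 2.978 °C = 48.5882 °C.
Addition/subtraction keeps the fewest decimal places: 51.5662 → 4 decimal places, 2.978 → 3 decimal places; limit is 3.
Rounded to 3 decimal places: 48.588 °C.

48.588 °C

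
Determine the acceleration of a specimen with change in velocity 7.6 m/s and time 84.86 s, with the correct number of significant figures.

0.090 m/s²

acceleration = 7.6 m/s ÷ 84.86 s = 0.0895592740985… m/s².
7.6 has 2 significant figures; 84.86 has 4.
Division/multiplication keeps the fewest: 2 significant figures.
Rounded: 0.090 m/s².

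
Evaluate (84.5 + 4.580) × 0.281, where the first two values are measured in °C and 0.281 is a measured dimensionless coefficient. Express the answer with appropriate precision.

25.0 °C

84.5 °C + 4.580 °C = 89.080 °C; the sum is limited to 1 decimal place (3 s.f.).
Carrying full precision, 89.080 × 0.281 = 25.03148 °C; 0.281 has 3 s.f., so the result keeps min(3, 3) = 3 s.f.
Rounded to 3 significant figures: 25.0 °C.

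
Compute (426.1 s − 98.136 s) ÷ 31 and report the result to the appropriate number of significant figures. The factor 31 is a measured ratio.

11 s

426.1 s − 98.136 s = 327.964 s; the difference is limited to 1 decimal place (4 s.f.).
Carrying full precision, 327.964 ÷ 31 = 10.579483871… s; 31 has 2 s.f., so the result keeps min(4, 2) = 2 s.f.
Rounded to 2 significant figures: 11 s.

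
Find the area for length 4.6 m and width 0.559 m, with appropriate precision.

2.6 m²

area = 4.6 m × 0.559 m = 2.5714 m².
4.6 has 2 significant figures; 0.559 has 3.
Division/multiplication keeps the fewest: 2 significant figures.
Rounded: 2.6 m².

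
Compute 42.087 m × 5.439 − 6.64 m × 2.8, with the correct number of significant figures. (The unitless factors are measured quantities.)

2.10 × 10² m

42.087 × 5.439 = 228.911193 → 228.9 m (4 s.f., last digit at the 10^-1 place).
6.64 × 2.8 = 18.592 → 19 m (2 s.f., last digit at the 10^0 place).
Difference: 210.319193 m; keep the coarser place, 10^0.
Result: 2.10 × 10² m.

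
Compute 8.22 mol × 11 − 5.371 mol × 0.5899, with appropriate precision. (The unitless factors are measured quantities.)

87 mol

8.22 × 11 = 90.42 → 9.0 × 10¹ mol (2 s.f., last digit at the 10^0 place).
5.371 × 0.5899 = 3.1683529 → 3.168 mol (4 s.f., last digit at the 10^-3 place).
Difference: 87.2516471 mol; keep the coarser place, 10^0.
Result: 87 mol.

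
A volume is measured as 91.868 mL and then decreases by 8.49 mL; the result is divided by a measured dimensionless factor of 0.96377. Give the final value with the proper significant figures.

91.868 mL − 8.49 mL = 83.378 mL; the difference is limited to 2 decimal places (4 s.f.).
Carrying full precision, 83.378 ÷ 0.96377 = 86.5123421563… mL; 0.96377 has 5 s.f., so the result keeps min(4, 5) = 4 s.f.
Rounded to 4 significant figures: 86.51 mL.

86.51 mL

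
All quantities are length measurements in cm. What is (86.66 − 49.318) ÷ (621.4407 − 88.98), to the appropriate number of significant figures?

0.07013

86.66 − 49.318 = 37.342, limited to 2 d.p. → 4 s.f.; 621.4407 − 88.98 = 532.4607, limited to 2 d.p. → 5 s.f.
Carrying full precision, 37.342 ÷ 532.4607 = 0.0701309974614…; keep min(4, 5) = 4 s.f.
Rounded to 4 significant figures: 0.07013.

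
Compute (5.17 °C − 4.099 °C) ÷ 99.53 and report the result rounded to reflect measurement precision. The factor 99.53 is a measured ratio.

5.17 °C − 4.099 °C = 1.071 °C; the difference is limited to 2 decimal places (3 s.f.).
Carrying full precision, 1.071 ÷ 99.53 = 0.0107605747011… °C; 99.53 has 4 s.f., so the result keeps min(3, 4) = 3 s.f.
Rounded to 3 significant figures: 0.0108 °C.

0.0108 °C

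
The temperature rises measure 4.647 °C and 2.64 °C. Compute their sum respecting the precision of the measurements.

4.647 °C + 2.64 °C = 7.287 °C.
Addition/subtraction keeps the fewest decimal places: 4.647 → 3 decimal places, 2.64 → 2 decimal places; limit is 2.
Rounded to 2 decimal places: 7.29 °C.

7.29 °C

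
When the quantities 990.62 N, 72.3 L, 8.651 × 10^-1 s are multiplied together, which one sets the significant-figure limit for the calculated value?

990.62 N → 5 s.f.; 72.3 L → 3 s.f.; 8.651 × 10^-1 s → 4 s.f.
The fewest is 3 significant figures, from 72.3 L.

72.3 L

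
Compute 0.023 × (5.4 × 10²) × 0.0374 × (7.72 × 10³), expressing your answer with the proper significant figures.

0.023 × (5.4 × 10²) × 0.0374 × (7.72 × 10³) = 3586.00176
Multiplication/division keeps the fewest significant figures: 0.023 → 2 s.f., 5.4 × 10² → 2 s.f., 0.0374 → 3 s.f., 7.72 × 10³ → 3 s.f.; limit is 2.
Rounded to 2 significant figures: 3.6 × 10³.

3.6 × 10³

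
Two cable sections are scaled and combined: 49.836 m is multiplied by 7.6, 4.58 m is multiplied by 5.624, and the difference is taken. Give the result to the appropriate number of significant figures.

49.836 × 7.6 = 378.7536 → 3.8 × 10² m (2 s.f., last digit at the 10^1 place).
4.58 × 5.624 = 25.75792 → 25.8 m (3 s.f., last digit at the 10^-1 place).
Difference: 352.99568 m; keep the coarser place, 10^1.
Result: 3.5 × 10² m.

3.5 × 10² m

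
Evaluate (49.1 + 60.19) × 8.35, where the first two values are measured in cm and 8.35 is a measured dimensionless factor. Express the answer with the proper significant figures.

913 cm

49.1 cm + 60.19 cm = 109.29 cm; the sum is limited to 1 decimal place (4 s.f.).
Carrying full precision, 109.29 × 8.35 = 912.5715 cm; 8.35 has 3 s.f., so the result keeps min(4, 3) = 3 s.f.
Rounded to 3 significant figures: 913 cm.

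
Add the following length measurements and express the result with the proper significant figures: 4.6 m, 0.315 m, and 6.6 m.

11.5 m

4.6 m + 0.315 m + 6.6 m = 11.515 m.
Addition/subtraction keeps the fewest decimal places: 4.6 → 1 decimal place, 0.315 → 3 decimal places, 6.6 → 1 decimal place; limit is 1.
Rounded to 1 decimal place: 11.5 m.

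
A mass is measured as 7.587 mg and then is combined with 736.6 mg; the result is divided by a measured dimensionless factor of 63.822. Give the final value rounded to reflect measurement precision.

7.587 mg + 736.6 mg = 744.187 mg; the sum is limited to 1 decimal place (4 s.f.).
Carrying full precision, 744.187 ÷ 63.822 = 11.6603522296… mg; 63.822 has 5 s.f., so the result keeps min(4, 5) = 4 s.f.
Rounded to 4 significant figures: 11.66 mg.

11.66 mg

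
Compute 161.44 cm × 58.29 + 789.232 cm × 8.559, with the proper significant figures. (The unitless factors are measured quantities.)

161.44 × 58.29 = 9410.3376 → 9.410 × 10³ cm (4 s.f., last digit at the 10^0 place).
789.232 × 8.559 = 6755.036688 → 6755 cm (4 s.f., last digit at the 10^0 place).
Sum: 16165.374288 cm; keep the coarser place, 10^0.
Result: 16165 cm.

16165 cm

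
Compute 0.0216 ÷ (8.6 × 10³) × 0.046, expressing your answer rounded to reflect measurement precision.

1.2 × 10⁻⁷

0.0216 ÷ (8.6 × 10³) × 0.046 = 1.15534883721 × 10^-7…
Multiplication/division keeps the fewest significant figures: 0.0216 → 3 s.f., 8.6 × 10³ → 2 s.f., 0.046 → 2 s.f.; limit is 2.
Rounded to 2 significant figures: 1.2 × 10⁻⁷.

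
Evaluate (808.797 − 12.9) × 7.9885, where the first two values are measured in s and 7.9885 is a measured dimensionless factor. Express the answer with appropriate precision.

6358 s

808.797 s − 12.9 s = 795.897 s; the difference is limited to 1 decimal place (4 s.f.).
Carrying full precision, 795.897 × 7.9885 = 6358.0231845 s; 7.9885 has 5 s.f., so the result keeps min(4, 5) = 4 s.f.
Rounded to 4 significant figures: 6358 s.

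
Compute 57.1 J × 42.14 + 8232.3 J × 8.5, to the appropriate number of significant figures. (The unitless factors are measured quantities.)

7.2 × 10^4 J

57.1 × 42.14 = 2406.194 → 2.41 × 10^3 J (3 s.f., last digit at the 10^1 place).
8232.3 × 8.5 = 69974.55 → 7.0 × 10^4 J (2 s.f., last digit at the 10^3 place).
Sum: 72380.744 J; keep the coarser place, 10^3.
Result: 7.2 × 10^4 J.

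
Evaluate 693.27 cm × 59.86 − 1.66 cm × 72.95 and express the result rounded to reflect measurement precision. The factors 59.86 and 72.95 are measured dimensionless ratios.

4.138 × 10⁴ cm

693.27 × 59.86 = 41499.1422 → 4.150 × 10⁴ cm (4 s.f., last digit at the 10^1 place).
1.66 × 72.95 = 121.097 → 121 cm (3 s.f., last digit at the 10^0 place).
Difference: 41378.0452 cm; keep the coarser place, 10^1.
Result: 4.138 × 10⁴ cm.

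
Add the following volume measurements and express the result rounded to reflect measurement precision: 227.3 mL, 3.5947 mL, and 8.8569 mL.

227.3 mL + 3.5947 mL + 8.8569 mL = 239.7516 mL.
Addition/subtraction keeps the fewest decimal places: 227.3 → 1 decimal place, 3.5947 → 4 decimal places, 8.8569 → 4 decimal places; limit is 1.
Rounded to 1 decimal place: 239.8 mL.

239.8 mL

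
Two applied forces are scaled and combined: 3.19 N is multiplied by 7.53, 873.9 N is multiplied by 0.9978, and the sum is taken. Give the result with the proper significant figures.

3.19 × 7.53 = 24.0207 → 24.0 N (3 s.f., last digit at the 10^-1 place).
873.9 × 0.9978 = 871.97742 → 872.0 N (4 s.f., last digit at the 10^-1 place).
Sum: 895.99812 N; keep the coarser place, 10^-1.
Result: 896.0 N.

896.0 N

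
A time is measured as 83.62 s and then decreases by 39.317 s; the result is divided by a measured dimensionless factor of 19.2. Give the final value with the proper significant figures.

2.31 s

83.62 s − 39.317 s = 44.303 s; the difference is limited to 2 decimal places (4 s.f.).
Carrying full precision, 44.303 ÷ 19.2 = 2.30744791667… s; 19.2 has 3 s.f., so the result keeps min(4, 3) = 3 s.f.
Rounded to 3 significant figures: 2.31 s.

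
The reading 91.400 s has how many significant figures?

91.400: trailing zeros after a decimal point are significant.

5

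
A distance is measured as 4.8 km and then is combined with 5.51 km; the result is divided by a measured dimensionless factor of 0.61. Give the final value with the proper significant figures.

17 km

4.8 km + 5.51 km = 10.31 km; the sum is limited to 1 decimal place (3 s.f.).
Carrying full precision, 10.31 ÷ 0.61 = 16.9016393443… km; 0.61 has 2 s.f., so the result keeps min(3, 2) = 2 s.f.
Rounded to 2 significant figures: 17 km.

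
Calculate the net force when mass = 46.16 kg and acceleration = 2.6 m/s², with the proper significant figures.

1.2 × 10² N

net force = 46.16 kg × 2.6 m/s² = 120.016 N.
46.16 has 4 significant figures; 2.6 has 2.
Division/multiplication keeps the fewest: 2 significant figures.
Rounded: 1.2 × 10² N.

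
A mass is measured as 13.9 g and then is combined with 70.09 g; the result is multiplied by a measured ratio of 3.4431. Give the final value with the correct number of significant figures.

289 g

13.9 g + 70.09 g = 83.99 g; the sum is limited to 1 decimal place (3 s.f.).
Carrying full precision, 83.99 × 3.4431 = 289.185969 g; 3.4431 has 5 s.f., so the result keeps min(3, 5) = 3 s.f.
Rounded to 3 significant figures: 289 g.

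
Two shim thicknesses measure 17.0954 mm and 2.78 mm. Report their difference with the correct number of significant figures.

17.0954 mm − 2.78 mm = 14.3154 mm.
Addition/subtraction keeps the fewest decimal places: 17.0954 → 4 decimal places, 2.78 → 2 decimal places; limit is 2.
Rounded to 2 decimal places: 14.32 mm.

14.32 mm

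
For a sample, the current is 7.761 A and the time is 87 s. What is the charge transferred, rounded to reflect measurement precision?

charge transferred = 7.761 A × 87 s = 675.207 C.
7.761 has 4 significant figures; 87 has 2.
Division/multiplication keeps the fewest: 2 significant figures.
Rounded: 6.8 × 10^2 C.

6.8 × 10^2 C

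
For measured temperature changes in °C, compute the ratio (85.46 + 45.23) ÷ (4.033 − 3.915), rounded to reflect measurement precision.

1.11 × 10^3

85.46 + 45.23 = 130.69, limited to 2 d.p. → 5 s.f.; 4.033 − 3.915 = 0.118, limited to 3 d.p. → 3 s.f.
Carrying full precision, 130.69 ÷ 0.118 = 1107.54237288…; keep min(5, 3) = 3 s.f.
Rounded to 3 significant figures: 1.11 × 10^3.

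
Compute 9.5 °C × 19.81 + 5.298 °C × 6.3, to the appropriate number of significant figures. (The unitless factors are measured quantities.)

9.5 × 19.81 = 188.195 → 1.9 × 10² °C (2 s.f., last digit at the 10^1 place).
5.298 × 6.3 = 33.3774 → 33 °C (2 s.f., last digit at the 10^0 place).
Sum: 221.5724 °C; keep the coarser place, 10^1.
Result: 2.2 × 10² °C.

2.2 × 10² °C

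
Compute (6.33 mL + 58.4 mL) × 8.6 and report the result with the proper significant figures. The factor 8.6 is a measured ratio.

6.33 mL + 58.4 mL = 64.73 mL; the sum is limited to 1 decimal place (3 s.f.).
Carrying full precision, 64.73 × 8.6 = 556.678 mL; 8.6 has 2 s.f., so the result keeps min(3, 2) = 2 s.f.
Rounded to 2 significant figures: 5.6 × 10^2 mL.

5.6 × 10^2 mL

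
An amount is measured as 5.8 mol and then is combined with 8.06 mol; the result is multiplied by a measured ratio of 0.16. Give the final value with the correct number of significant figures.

2.2 mol

5.8 mol + 8.06 mol = 13.86 mol; the sum is limited to 1 decimal place (3 s.f.).
Carrying full precision, 13.86 × 0.16 = 2.2176 mol; 0.16 has 2 s.f., so the result keeps min(3, 2) = 2 s.f.
Rounded to 2 significant figures: 2.2 mol.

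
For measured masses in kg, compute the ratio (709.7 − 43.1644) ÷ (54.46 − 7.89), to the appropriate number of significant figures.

709.7 − 43.1644 = 666.5356, limited to 1 d.p. → 4 s.f.; 54.46 − 7.89 = 46.57, limited to 2 d.p. → 4 s.f.
Carrying full precision, 666.5356 ÷ 46.57 = 14.3125531458…; keep min(4, 4) = 4 s.f.
Rounded to 4 significant figures: 14.31.

14.31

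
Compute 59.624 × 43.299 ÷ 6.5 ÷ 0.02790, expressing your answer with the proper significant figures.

59.624 × 43.299 ÷ 6.5 ÷ 0.02790 = 14235.7848139…
Multiplication/division keeps the fewest significant figures: 59.624 → 5 s.f., 43.299 → 5 s.f., 6.5 → 2 s.f., 0.02790 → 4 s.f.; limit is 2.
Rounded to 2 significant figures: 1.4 × 10^4.

1.4 × 10^4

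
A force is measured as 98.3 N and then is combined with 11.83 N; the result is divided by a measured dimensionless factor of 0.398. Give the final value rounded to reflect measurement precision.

98.3 N + 11.83 N = 110.13 N; the sum is limited to 1 decimal place (4 s.f.).
Carrying full precision, 110.13 ÷ 0.398 = 276.708542714… N; 0.398 has 3 s.f., so the result keeps min(4, 3) = 3 s.f.
Rounded to 3 significant figures: 277 N.

277 N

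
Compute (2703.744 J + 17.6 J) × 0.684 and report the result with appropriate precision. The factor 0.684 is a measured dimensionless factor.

1.86 × 10³ J

2703.744 J + 17.6 J = 2721.344 J; the sum is limited to 1 decimal place (5 s.f.).
Carrying full precision, 2721.344 × 0.684 = 1861.399296 J; 0.684 has 3 s.f., so the result keeps min(5, 3) = 3 s.f.
Rounded to 3 significant figures: 1.86 × 10³ J.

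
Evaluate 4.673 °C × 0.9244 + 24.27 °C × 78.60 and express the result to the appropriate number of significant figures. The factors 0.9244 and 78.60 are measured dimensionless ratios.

1912 °C

4.673 × 0.9244 = 4.3197212 → 4.320 °C (4 s.f., last digit at the 10^-3 place).
24.27 × 78.60 = 1907.622 → 1908 °C (4 s.f., last digit at the 10^0 place).
Sum: 1911.9417212 °C; keep the coarser place, 10^0.
Result: 1912 °C.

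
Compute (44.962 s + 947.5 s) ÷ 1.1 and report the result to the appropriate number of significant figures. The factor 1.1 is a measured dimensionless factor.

9.0 × 10^2 s

44.962 s + 947.5 s = 992.462 s; the sum is limited to 1 decimal place (4 s.f.).
Carrying full precision, 992.462 ÷ 1.1 = 902.238181818… s; 1.1 has 2 s.f., so the result keeps min(4, 2) = 2 s.f.
Rounded to 2 significant figures: 9.0 × 10^2 s.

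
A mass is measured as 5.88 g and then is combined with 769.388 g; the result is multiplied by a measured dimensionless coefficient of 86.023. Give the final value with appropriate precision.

5.88 g + 769.388 g = 775.268 g; the sum is limited to 2 decimal places (5 s.f.).
Carrying full precision, 775.268 × 86.023 = 66690.879164 g; 86.023 has 5 s.f., so the result keeps min(5, 5) = 5 s.f.
Rounded to 5 significant figures: 66691 g.

66691 g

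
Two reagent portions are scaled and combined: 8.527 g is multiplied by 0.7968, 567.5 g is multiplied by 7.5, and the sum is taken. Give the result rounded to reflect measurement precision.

4.3 × 10³ g

8.527 × 0.7968 = 6.7943136 → 6.794 g (4 s.f., last digit at the 10^-3 place).
567.5 × 7.5 = 4256.25 → 4.3 × 10³ g (2 s.f., last digit at the 10^2 place).
Sum: 4263.0443136 g; keep the coarser place, 10^2.
Result: 4.3 × 10³ g.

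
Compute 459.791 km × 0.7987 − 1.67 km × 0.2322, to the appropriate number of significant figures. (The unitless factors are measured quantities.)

366.8 km

459.791 × 0.7987 = 367.2350717 → 367.2 km (4 s.f., last digit at the 10^-1 place).
1.67 × 0.2322 = 0.387774 → 0.388 km (3 s.f., last digit at the 10^-3 place).
Difference: 366.8472977 km; keep the coarser place, 10^-1.
Result: 366.8 km.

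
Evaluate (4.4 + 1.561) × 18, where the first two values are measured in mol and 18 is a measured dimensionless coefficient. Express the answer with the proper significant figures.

4.4 mol + 1.561 mol = 5.961 mol; the sum is limited to 1 decimal place (2 s.f.).
Carrying full precision, 5.961 × 18 = 107.298 mol; 18 has 2 s.f., so the result keeps min(2, 2) = 2 s.f.
Rounded to 2 significant figures: 1.1 × 10² mol.

1.1 × 10² mol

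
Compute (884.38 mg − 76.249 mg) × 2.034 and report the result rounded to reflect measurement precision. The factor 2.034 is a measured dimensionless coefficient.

1.644 × 10^3 mg

884.38 mg − 76.249 mg = 808.131 mg; the difference is limited to 2 decimal places (5 s.f.).
Carrying full precision, 808.131 × 2.034 = 1643.738454 mg; 2.034 has 4 s.f., so the result keeps min(5, 4) = 4 s.f.
Rounded to 4 significant figures: 1.644 × 10^3 mg.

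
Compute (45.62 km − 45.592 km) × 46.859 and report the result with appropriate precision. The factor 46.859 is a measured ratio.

45.62 km − 45.592 km = 0.028 km; the difference is limited to 2 decimal places (1 s.f.).
Carrying full precision, 0.028 × 46.859 = 1.312052 km; 46.859 has 5 s.f., so the result keeps min(1, 5) = 1 s.f.
Rounded to 1 significant figure: 1 km.

1 km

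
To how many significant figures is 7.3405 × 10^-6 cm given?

5

7.3405 × 10^-6: in scientific notation every digit of the coefficient is significant.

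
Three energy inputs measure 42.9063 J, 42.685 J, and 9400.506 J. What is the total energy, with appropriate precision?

9486.097 J

42.9063 J + 42.685 J + 9400.506 J = 9486.0973 J.
Addition/subtraction keeps the fewest decimal places: 42.9063 → 4 decimal places, 42.685 → 3 decimal places, 9400.506 → 3 decimal places; limit is 3.
Rounded to 3 decimal places: 9486.097 J.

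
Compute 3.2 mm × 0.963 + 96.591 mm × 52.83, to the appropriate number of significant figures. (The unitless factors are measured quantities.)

3.2 × 0.963 = 3.0816 → 3.1 mm (2 s.f., last digit at the 10^-1 place).
96.591 × 52.83 = 5102.90253 → 5103 mm (4 s.f., last digit at the 10^0 place).
Sum: 5105.98413 mm; keep the coarser place, 10^0.
Result: 5106 mm.

5106 mm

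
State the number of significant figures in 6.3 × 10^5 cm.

6.3 × 10^5: in scientific notation every digit of the coefficient is significant.

2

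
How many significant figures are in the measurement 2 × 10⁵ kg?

2 × 10⁵: in scientific notation every digit of the coefficient is significant.

1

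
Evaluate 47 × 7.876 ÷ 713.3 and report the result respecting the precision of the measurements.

47 × 7.876 ÷ 713.3 = 0.518956960606…
Multiplication/division keeps the fewest significant figures: 47 → 2 s.f., 7.876 → 4 s.f., 713.3 → 4 s.f.; limit is 2.
Rounded to 2 significant figures: 0.52.

0.52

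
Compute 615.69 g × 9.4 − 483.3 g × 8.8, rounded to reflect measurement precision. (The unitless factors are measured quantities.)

615.69 × 9.4 = 5787.486 → 5.8 × 10³ g (2 s.f., last digit at the 10^2 place).
483.3 × 8.8 = 4253.04 → 4.3 × 10³ g (2 s.f., last digit at the 10^2 place).
Difference: 1534.446 g; keep the coarser place, 10^2.
Result: 1.5 × 10³ g.

1.5 × 10³ g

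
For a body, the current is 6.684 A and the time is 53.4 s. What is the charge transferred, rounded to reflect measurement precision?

charge transferred = 6.684 A × 53.4 s = 356.9256 C.
6.684 has 4 significant figures; 53.4 has 3.
Division/multiplication keeps the fewest: 3 significant figures.
Rounded: 357 C.

357 C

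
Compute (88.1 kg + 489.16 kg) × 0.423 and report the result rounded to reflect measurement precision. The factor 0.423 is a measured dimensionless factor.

88.1 kg + 489.16 kg = 577.26 kg; the sum is limited to 1 decimal place (4 s.f.).
Carrying full precision, 577.26 × 0.423 = 244.18098 kg; 0.423 has 3 s.f., so the result keeps min(4, 3) = 3 s.f.
Rounded to 3 significant figures: 244 kg.

244 kg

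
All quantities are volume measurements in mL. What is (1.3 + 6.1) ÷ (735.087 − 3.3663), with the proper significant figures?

1.3 + 6.1 = 7.4, limited to 1 d.p. → 2 s.f.; 735.087 − 3.3663 = 731.7207, limited to 3 d.p. → 6 s.f.
Carrying full precision, 7.4 ÷ 731.7207 = 0.0101131483638…; keep min(2, 6) = 2 s.f.
Rounded to 2 significant figures: 0.010.

0.010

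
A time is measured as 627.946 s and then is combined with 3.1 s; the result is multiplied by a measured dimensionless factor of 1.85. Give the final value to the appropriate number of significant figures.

1.17 × 10³ s

627.946 s + 3.1 s = 631.046 s; the sum is limited to 1 decimal place (4 s.f.).
Carrying full precision, 631.046 × 1.85 = 1167.4351 s; 1.85 has 3 s.f., so the result keeps min(4, 3) = 3 s.f.
Rounded to 3 significant figures: 1.17 × 10³ s.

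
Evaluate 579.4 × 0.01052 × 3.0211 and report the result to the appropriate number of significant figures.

579.4 × 0.01052 × 3.0211 = 18.4144745768
Multiplication/division keeps the fewest significant figures: 579.4 → 4 s.f., 0.01052 → 4 s.f., 3.0211 → 5 s.f.; limit is 4.
Rounded to 4 significant figures: 18.41.

18.41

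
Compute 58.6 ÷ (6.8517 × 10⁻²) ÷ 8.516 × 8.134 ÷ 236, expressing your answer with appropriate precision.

58.6 ÷ (6.8517 × 10⁻²) ÷ 8.516 × 8.134 ÷ 236 = 3.46143187903…
Multiplication/division keeps the fewest significant figures: 58.6 → 3 s.f., 6.8517 × 10⁻² → 5 s.f., 8.516 → 4 s.f., 8.134 → 4 s.f., 236 → 3 s.f.; limit is 3.
Rounded to 3 significant figures: 3.46.

3.46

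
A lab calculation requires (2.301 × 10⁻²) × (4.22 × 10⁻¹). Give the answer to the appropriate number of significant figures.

0.00971

(2.301 × 10⁻²) × (4.22 × 10⁻¹) = 0.00971022
Multiplication/division keeps the fewest significant figures: 2.301 × 10⁻² → 4 s.f., 4.22 × 10⁻¹ → 3 s.f.; limit is 3.
Rounded to 3 significant figures: 0.00971.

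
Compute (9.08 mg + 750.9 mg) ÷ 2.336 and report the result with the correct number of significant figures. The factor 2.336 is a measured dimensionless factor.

325.3 mg

9.08 mg + 750.9 mg = 759.98 mg; the sum is limited to 1 decimal place (4 s.f.).
Carrying full precision, 759.98 ÷ 2.336 = 325.33390411… mg; 2.336 has 4 s.f., so the result keeps min(4, 4) = 4 s.f.
Rounded to 4 significant figures: 325.3 mg.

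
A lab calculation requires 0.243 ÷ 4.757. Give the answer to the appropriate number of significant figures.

0.0511

0.243 ÷ 4.757 = 0.0510826150935…
Multiplication/division keeps the fewest significant figures: 0.243 → 3 s.f., 4.757 → 4 s.f.; limit is 3.
Rounded to 3 significant figures: 0.0511.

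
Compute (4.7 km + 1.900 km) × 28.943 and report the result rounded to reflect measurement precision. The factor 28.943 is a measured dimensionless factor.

1.9 × 10^2 km

4.7 km + 1.900 km = 6.600 km; the sum is limited to 1 decimal place (2 s.f.).
Carrying full precision, 6.600 × 28.943 = 191.0238 km; 28.943 has 5 s.f., so the result keeps min(2, 5) = 2 s.f.
Rounded to 2 significant figures: 1.9 × 10^2 km.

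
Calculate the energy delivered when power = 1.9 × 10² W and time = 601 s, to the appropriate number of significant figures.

energy delivered = 1.9 × 10² W × 601 s = 114190 J.
1.9 × 10² has 2 significant figures; 601 has 3.
Division/multiplication keeps the fewest: 2 significant figures.
Rounded: 1.1 × 10⁵ J.

1.1 × 10⁵ J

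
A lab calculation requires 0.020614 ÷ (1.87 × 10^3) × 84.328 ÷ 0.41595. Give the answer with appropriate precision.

0.00223

0.020614 ÷ (1.87 × 10^3) × 84.328 ÷ 0.41595 = 0.00223486521994…
Multiplication/division keeps the fewest significant figures: 0.020614 → 5 s.f., 1.87 × 10^3 → 3 s.f., 84.328 → 5 s.f., 0.41595 → 5 s.f.; limit is 3.
Rounded to 3 significant figures: 0.00223.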